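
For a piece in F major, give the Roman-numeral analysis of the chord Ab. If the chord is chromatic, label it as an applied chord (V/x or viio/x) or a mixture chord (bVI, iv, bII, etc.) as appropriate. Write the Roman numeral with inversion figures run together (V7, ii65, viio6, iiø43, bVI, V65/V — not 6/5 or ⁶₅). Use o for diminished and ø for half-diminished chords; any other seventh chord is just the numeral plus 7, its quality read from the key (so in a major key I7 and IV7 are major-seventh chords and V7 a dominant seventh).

bIII

The pitches Ab-C-Eb form a major triad rooted on Ab.
Ab is the lowered third degree of F major (diatonic 3 would be A). This is a major triad on the lowered third degree, borrowed from the parallel minor.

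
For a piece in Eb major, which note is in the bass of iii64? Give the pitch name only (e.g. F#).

D

iii in Eb major has root G; the chord is G-Bb-D.
The figure 64 means second inversion — the fifth is in the bass.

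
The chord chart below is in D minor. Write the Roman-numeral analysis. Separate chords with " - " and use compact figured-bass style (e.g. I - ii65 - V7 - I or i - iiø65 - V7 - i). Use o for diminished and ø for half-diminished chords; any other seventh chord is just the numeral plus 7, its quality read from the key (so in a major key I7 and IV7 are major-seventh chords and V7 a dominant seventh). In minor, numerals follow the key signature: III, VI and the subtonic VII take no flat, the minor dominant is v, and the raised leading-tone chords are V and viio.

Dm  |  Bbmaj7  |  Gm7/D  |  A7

Dm: minor triad on D = scale degree 1 → i.
Bbmaj7: root Bb is the submediant; major seventh chord there is VI7.
Gm7/D: minor seventh chord on G = scale degree 4 → iv43.
A7 has root A, degree 5 in D minor, so V7.

i - VI7 - iv43 - V7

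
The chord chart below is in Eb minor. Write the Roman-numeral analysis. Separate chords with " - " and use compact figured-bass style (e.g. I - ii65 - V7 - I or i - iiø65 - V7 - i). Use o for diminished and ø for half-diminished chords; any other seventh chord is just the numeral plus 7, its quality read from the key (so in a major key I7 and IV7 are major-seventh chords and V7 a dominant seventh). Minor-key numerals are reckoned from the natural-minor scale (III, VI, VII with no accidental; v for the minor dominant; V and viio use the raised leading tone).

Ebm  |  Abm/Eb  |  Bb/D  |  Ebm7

i - iv64 - V6 - i7

Ebm: minor triad on Eb = scale degree 1 → i.
Abm/Eb: minor triad on Ab = scale degree 4 → iv64.
Bb/D: root Bb is the dominant; major triad there is V6.
Ebm7: root Eb is the tonic; minor seventh chord there is i7.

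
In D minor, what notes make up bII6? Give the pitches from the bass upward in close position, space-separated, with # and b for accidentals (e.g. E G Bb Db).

Scale degree 2 in D minor is E; lowering it a half step gives Eb. bII6 is the Neapolitan sixth — a major triad on the lowered second degree, here in its customary first inversion.
So the chord is Eb-G-Bb.
The figured bass 6 indicates first inversion, placing the third (G) in the bass: G-Bb-Eb.

G Bb Eb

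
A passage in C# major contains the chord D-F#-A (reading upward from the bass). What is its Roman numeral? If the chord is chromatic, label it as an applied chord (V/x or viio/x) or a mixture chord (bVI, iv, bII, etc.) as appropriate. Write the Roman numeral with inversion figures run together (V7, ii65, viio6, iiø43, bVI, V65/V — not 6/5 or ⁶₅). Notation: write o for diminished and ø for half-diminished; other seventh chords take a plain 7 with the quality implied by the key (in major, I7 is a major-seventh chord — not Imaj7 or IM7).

The pitches D-F#-A form a major triad rooted on D.
D is the lowered second degree of C# major (diatonic 2 would be D#). This is the Neapolitan chord — a major triad on the lowered second degree.

bII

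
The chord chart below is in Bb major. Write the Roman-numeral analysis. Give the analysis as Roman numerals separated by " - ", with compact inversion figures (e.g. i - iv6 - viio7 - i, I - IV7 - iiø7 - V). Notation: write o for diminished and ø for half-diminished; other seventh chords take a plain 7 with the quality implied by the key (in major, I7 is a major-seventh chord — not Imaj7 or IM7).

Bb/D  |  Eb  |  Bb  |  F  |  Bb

I6 - IV - I - V - I

Bb/D has root Bb, degree 1 in Bb major, so I6.
Eb has root Eb, degree 4 in Bb major, so IV.
Bb: root Bb is the tonic; major triad there is I.
F: major triad on F = scale degree 5 → V.
Bb: root Bb is the tonic; major triad there is I.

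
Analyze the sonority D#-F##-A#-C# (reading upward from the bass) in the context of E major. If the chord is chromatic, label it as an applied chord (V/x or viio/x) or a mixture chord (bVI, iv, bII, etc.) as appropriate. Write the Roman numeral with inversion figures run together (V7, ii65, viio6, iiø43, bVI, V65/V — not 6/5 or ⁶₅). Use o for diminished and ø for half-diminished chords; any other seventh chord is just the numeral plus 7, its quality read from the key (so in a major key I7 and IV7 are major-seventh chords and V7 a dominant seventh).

The pitches D#-F##-A#-C# form a dominant seventh chord rooted on D#.
D# is not a diatonic chord root with this quality in E major, but it lies a perfect fifth above G# (iii), so the chord functions as an applied dominant of iii.

V7/iii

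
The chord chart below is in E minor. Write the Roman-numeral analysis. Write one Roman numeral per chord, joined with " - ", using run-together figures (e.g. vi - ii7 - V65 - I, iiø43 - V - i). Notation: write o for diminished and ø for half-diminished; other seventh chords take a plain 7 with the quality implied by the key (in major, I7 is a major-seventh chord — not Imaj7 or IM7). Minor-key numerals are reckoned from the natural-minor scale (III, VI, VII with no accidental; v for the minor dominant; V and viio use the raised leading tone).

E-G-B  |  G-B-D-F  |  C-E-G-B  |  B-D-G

i - V7/VI - VI7 - III6

E-G-B: minor triad on E = scale degree 1 → i.
G-B-D-F: a dominant seventh chord on G, the applied dominant of VI → V7/VI.
C-E-G-B: major seventh chord on C = scale degree 6 → VI7.
B-D-G has root G, degree 3 in E minor, so III6.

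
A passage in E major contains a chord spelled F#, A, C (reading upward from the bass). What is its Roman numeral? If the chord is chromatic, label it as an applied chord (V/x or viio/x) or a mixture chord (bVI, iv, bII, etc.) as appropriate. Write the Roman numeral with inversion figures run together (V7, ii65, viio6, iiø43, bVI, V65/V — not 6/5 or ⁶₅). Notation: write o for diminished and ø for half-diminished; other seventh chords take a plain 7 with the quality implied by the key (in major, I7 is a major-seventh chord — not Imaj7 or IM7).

Stacked in thirds the chord is F#-A-C: a diminished triad on F#.
F# is the second degree of E major. This is the diminished supertonic triad, borrowed from the parallel minor.

iio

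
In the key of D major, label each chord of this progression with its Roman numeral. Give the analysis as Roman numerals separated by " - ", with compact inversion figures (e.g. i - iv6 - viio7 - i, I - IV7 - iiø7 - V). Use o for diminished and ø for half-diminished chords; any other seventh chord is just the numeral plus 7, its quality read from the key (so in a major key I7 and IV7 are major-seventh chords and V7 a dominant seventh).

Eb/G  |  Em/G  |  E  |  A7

Eb/G is non-diatonic — a major triad on the lowered supertonic (Eb): the Neapolitan sixth, bII6 (third, G, in the bass — hence the 6).
Em/G: minor triad on E = scale degree 2 → ii6.
E: a major triad on E, the applied dominant of V → V/V.
A7: dominant seventh chord on A = scale degree 5 → V7.

bII6 - ii6 - V/V - V7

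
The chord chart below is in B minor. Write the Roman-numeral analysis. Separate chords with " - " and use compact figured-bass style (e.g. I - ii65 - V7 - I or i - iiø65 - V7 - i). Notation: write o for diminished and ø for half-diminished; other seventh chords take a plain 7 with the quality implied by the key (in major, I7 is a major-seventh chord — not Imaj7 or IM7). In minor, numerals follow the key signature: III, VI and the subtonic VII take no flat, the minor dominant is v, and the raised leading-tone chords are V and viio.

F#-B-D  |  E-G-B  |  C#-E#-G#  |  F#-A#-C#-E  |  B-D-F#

i64 - iv - V/V - V7 - i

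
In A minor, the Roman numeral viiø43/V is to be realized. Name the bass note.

The applied chord viiø43/V is rooted on D#: D#-F#-A-C#.
The figure 43 means second inversion — the fifth is in the bass.

A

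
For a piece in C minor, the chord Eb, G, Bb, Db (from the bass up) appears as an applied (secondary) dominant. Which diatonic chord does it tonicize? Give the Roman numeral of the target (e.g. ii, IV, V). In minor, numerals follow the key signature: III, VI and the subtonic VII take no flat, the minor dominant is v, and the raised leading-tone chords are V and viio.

VI

The chord is a dominant seventh chord on Eb.
A dominant resolves down a perfect fifth: Eb → Ab. In C minor, Ab is scale degree 6, i.e. VI.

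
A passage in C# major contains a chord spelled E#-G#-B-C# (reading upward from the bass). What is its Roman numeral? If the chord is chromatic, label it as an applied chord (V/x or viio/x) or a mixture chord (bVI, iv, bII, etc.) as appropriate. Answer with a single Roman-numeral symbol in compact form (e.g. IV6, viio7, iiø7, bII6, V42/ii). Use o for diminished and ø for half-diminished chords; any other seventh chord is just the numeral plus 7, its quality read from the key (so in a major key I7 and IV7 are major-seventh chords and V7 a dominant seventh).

V65/IV

The pitches C#-E#-G#-B form a dominant seventh chord rooted on C#.
C# is not a diatonic chord root with this quality in C# major, but it lies a perfect fifth above F# (IV), so the chord functions as an applied dominant of IV.
With E# in the bass the chord is in first inversion, so the figured bass is 65.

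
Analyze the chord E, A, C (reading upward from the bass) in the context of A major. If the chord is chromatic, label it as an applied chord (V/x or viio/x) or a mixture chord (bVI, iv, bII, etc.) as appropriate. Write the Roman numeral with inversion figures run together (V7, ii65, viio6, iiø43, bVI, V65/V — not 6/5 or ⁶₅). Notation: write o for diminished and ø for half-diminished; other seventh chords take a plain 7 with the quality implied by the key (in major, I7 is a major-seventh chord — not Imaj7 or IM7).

i64

Stacked in thirds the chord is A-C-E: a minor triad on A.
A is the first degree of A major. This is the minor tonic, borrowed from the parallel minor.
With E in the bass the chord is in second inversion, so the figured bass is 64.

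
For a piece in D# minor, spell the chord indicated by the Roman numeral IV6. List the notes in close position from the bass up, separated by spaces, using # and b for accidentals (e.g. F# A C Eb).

B# D# G#

IV6 is the major subdominant, borrowed from the parallel major. In D# minor that root is G#.
So the chord is G#-B#-D#.
The figured bass 6 indicates first inversion, placing the third (B#) in the bass: B#-D#-G#.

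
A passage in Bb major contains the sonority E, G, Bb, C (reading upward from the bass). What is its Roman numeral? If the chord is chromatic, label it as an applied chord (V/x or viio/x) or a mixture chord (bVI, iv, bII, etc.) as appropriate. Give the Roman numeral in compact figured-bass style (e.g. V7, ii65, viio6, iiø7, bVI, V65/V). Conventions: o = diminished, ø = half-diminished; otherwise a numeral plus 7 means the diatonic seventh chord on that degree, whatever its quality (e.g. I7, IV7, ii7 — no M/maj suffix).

V65/V

Stacked in thirds the chord is C-E-G-Bb: a dominant seventh chord on C.
C is not a diatonic chord root with this quality in Bb major, but it lies a perfect fifth above F (V), so the chord functions as an applied dominant of V.
With E in the bass the chord is in first inversion, so the figured bass is 65.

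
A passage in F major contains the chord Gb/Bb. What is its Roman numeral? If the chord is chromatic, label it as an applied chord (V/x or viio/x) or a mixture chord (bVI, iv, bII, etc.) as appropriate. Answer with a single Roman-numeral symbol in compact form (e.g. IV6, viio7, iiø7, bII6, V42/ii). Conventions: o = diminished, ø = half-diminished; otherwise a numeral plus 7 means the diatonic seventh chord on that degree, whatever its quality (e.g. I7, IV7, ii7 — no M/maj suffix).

The pitches Gb-Bb-Db form a major triad rooted on Gb.
Gb is the lowered second degree of F major (diatonic 2 would be G). This is the Neapolitan sixth — a major triad on the lowered second degree, here in its customary first inversion.
With Bb in the bass the chord is in first inversion, so the figured bass is 6.

bII6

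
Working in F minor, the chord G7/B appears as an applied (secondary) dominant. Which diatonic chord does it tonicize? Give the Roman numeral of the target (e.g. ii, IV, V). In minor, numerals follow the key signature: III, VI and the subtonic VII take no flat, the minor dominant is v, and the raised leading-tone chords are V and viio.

The chord is a dominant seventh chord on G.
A dominant resolves down a perfect fifth: G → C. In F minor, C is scale degree 5, i.e. V.

V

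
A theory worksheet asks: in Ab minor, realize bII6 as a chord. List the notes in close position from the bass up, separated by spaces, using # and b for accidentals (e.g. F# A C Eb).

bII6 is the Neapolitan sixth — a major triad on the lowered second degree, here in its customary first inversion. In Ab minor that root is Bbb.
So the chord is Bbb-Db-Fb, a major triad.
With the 6 figure the chord is in first inversion; from the bass Db upward in close position it reads Db-Fb-Bbb.

Db Fb Bbb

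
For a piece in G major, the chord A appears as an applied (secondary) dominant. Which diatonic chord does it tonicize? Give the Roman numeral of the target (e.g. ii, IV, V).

V

The chord is a major triad on A.
A dominant resolves down a perfect fifth: A → D. In G major, D is scale degree 5, i.e. V.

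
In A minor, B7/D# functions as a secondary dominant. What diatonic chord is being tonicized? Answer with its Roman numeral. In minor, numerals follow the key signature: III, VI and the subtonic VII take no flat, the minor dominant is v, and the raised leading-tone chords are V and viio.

The chord is a dominant seventh chord on B.
A dominant resolves down a perfect fifth: B → E. In A minor, E is scale degree 5, i.e. V.

V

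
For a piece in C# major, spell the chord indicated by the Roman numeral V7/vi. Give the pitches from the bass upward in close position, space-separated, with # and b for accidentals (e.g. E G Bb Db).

E# G## B# D#

V7/vi is a secondary dominant — the dominant seventh of vi. vi in C# major is A#, so the applied chord's root is E#, a perfect fifth above.
Building a dominant seventh chord on E# gives E#-G##-B#-D#.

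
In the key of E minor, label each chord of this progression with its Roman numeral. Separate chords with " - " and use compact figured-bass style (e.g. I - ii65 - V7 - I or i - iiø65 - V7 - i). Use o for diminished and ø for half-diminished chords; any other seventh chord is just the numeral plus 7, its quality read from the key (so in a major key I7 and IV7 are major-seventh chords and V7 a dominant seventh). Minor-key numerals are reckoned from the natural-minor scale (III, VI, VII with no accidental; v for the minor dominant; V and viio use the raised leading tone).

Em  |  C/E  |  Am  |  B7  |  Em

i - VI6 - iv - V7 - i

Em: minor triad on E = scale degree 1 → i.
C/E has root C, degree 6 in E minor, so VI6.
Am: root A is the subdominant; minor triad there is iv.
B7: root B is the dominant; dominant seventh chord there is V7.
Em has root E, degree 1 in E minor, so i.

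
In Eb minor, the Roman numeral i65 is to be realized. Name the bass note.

Gb

i in Eb minor has root Eb; the chord is Eb-Gb-Bb-Db.
The figure 65 means first inversion — the third is in the bass.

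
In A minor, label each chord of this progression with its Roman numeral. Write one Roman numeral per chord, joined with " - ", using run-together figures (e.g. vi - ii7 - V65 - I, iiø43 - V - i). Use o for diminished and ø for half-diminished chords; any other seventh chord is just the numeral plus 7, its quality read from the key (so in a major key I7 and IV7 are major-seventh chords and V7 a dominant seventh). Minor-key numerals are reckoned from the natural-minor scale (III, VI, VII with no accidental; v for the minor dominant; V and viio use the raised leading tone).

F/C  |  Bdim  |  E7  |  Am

VI64 - iio - V7 - i

F/C: root F is the submediant; major triad there is VI64.
Bdim: root B is the supertonic; diminished triad there is iio.
E7: dominant seventh chord on E = scale degree 5 → V7.
Am: minor triad on A = scale degree 1 → i.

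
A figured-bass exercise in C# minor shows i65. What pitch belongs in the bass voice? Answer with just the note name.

E

i in C# minor has root C#; the chord is C#-E-G#-B.
The figure 65 means first inversion — the third is in the bass.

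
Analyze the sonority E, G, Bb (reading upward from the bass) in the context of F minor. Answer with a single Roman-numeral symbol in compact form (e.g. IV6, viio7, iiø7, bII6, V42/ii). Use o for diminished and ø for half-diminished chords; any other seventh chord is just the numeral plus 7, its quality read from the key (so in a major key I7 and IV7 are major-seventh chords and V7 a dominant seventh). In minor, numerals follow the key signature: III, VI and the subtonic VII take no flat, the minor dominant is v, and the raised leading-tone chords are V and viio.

viio

The pitches E-G-Bb form a diminished triad rooted on E.
E is scale degree 7 in F minor, and a diminished triad on that degree is written viio.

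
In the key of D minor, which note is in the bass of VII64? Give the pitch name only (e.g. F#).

VII in D minor has root C; the chord is C-E-G.
The figure 64 means second inversion — the fifth is in the bass.

G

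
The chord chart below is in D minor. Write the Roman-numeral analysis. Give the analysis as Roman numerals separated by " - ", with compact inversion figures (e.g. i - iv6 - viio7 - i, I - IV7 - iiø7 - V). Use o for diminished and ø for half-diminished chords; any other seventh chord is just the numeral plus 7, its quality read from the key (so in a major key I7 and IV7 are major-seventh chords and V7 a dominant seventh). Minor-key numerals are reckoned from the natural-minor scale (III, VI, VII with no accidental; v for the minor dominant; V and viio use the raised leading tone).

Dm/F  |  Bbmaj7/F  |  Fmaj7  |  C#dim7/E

i6 - VI43 - III7 - viio65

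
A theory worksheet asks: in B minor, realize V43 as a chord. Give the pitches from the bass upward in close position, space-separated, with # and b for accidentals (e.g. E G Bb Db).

In B minor, scale degree 5 is F#. The dominant is major (leading tone raised), so V is a dominant seventh chord.
That chord is spelled F#-A#-C#-E.
With the 43 figure the chord is in second inversion; from the bass C# upward in close position it reads C#-E-F#-A#.

C# E F# A#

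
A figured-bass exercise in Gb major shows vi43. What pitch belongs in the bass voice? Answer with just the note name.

Bb

vi in Gb major has root Eb; the chord is Eb-Gb-Bb-Db.
The figure 43 means second inversion — the fifth is in the bass.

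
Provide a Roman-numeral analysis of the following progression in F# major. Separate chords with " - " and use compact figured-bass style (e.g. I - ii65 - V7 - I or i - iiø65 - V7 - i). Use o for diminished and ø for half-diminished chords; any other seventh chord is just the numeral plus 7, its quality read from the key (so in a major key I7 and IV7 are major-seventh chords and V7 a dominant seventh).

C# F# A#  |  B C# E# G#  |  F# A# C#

C#-F#-A#: root F# is the tonic; major triad there is I64.
B-C#-E#-G#: root C# is the dominant; dominant seventh chord there is V42.
F#-A#-C# has root F#, degree 1 in F# major, so I.

I64 - V42 - I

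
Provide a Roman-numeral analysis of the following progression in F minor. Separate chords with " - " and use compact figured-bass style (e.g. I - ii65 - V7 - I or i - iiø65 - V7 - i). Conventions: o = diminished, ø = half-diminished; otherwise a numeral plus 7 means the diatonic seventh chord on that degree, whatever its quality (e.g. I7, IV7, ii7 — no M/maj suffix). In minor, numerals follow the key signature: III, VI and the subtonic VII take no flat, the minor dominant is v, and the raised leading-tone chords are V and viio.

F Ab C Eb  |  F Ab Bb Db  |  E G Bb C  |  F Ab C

F-Ab-C-Eb: root F is the tonic; minor seventh chord there is i7.
F-Ab-Bb-Db: root Bb is the subdominant; minor seventh chord there is iv43.
E-G-Bb-C: root C is the dominant; dominant seventh chord there is V65.
F-Ab-C: minor triad on F = scale degree 1 → i.

i7 - iv43 - V65 - i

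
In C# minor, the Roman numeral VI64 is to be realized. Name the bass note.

E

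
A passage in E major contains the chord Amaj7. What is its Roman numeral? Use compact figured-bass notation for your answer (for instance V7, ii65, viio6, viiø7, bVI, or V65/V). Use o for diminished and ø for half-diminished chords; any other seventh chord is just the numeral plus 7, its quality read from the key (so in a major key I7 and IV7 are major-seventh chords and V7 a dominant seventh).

Stacked in thirds the chord is A-C#-E-G#: a major seventh chord on A.
A is scale degree 4 in E major, and a major seventh chord on that degree is written IV7.

IV7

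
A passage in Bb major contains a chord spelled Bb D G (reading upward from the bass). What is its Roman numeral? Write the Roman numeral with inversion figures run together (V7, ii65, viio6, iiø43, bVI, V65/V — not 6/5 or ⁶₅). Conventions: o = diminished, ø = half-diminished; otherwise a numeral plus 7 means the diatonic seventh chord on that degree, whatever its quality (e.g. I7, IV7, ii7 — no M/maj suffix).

vi6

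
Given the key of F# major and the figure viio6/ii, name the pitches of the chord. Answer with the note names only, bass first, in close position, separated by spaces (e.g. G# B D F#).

The slash marks an applied leading-tone chord: viio of ii. In F# major, ii is G#, so the leading tone to it is F##, a half step below.
Building a diminished triad on F## gives F##-A#-C#.
The figured bass 6 indicates first inversion, placing the third (A#) in the bass: A#-C#-F##.

A# C# F##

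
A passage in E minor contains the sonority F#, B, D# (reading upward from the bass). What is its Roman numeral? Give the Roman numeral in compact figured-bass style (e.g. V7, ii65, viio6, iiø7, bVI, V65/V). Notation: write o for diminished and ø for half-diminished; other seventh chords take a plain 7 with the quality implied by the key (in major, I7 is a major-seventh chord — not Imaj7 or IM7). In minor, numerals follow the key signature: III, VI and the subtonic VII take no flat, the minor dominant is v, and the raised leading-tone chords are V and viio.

V64

Stacked in thirds the chord is B-D#-F#: a major triad on B.
In E minor, B is the dominant; the diatonic major triad there is V.
With F# in the bass the chord is in second inversion, so the figured bass is 64.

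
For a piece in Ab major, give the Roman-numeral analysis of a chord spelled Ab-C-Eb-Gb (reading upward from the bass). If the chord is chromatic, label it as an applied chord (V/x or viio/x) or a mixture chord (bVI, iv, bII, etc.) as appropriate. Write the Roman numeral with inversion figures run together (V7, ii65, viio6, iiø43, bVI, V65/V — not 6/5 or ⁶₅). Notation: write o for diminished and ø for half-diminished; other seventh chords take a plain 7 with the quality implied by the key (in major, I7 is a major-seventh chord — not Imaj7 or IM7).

Stacked in thirds the chord is Ab-C-Eb-Gb: a dominant seventh chord on Ab.
Ab is not a diatonic chord root with this quality in Ab major, but it lies a perfect fifth above Db (IV), so the chord functions as an applied dominant of IV.

V7/IV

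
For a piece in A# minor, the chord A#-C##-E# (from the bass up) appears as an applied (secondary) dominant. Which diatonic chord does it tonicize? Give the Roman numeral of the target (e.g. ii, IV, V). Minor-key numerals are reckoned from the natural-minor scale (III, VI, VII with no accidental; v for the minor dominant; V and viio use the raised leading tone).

The chord is a major triad on A#.
A dominant resolves down a perfect fifth: A# → D#. In A# minor, D# is scale degree 4, i.e. iv.

iv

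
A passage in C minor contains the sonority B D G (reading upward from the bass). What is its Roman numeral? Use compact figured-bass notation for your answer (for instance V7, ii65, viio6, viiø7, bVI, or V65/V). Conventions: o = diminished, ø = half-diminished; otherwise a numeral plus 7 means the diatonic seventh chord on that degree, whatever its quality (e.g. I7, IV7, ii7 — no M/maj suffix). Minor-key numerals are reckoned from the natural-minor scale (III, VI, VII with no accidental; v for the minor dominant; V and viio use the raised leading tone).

V6

The pitches G-B-D form a major triad rooted on G.
G is scale degree 5 in C minor, and a major triad on that degree is written V.
With B in the bass the chord is in first inversion, so the figured bass is 6.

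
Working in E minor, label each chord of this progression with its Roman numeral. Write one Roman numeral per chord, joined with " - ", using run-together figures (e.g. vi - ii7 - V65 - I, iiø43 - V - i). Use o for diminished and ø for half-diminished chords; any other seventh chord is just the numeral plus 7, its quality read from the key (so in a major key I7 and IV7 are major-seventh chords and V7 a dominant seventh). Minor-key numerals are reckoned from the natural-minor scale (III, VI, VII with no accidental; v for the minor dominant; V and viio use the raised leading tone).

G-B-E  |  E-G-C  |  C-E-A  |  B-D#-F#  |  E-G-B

G-B-E: root E is the tonic; minor triad there is i6.
E-G-C: root C is the submediant; major triad there is VI6.
C-E-A: root A is the subdominant; minor triad there is iv6.
B-D#-F#: root B is the dominant; major triad there is V.
E-G-B: root E is the tonic; minor triad there is i.

i6 - VI6 - iv6 - V - i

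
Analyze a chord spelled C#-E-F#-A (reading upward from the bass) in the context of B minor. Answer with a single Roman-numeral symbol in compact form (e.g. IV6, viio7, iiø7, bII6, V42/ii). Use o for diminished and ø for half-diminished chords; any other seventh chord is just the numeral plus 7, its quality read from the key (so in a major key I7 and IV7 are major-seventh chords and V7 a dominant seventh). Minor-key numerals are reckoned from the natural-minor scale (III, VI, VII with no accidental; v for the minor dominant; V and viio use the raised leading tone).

The pitches F#-A-C#-E form a minor seventh chord rooted on F#.
F# is scale degree 5 in B minor, and a minor seventh chord on that degree is written v7.
With C# in the bass the chord is in second inversion, so the figured bass is 43.

v43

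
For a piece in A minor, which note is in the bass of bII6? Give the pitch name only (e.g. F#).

bII in A minor has root Bb; the chord is Bb-D-F.
The figure 6 means first inversion — the third is in the bass.

D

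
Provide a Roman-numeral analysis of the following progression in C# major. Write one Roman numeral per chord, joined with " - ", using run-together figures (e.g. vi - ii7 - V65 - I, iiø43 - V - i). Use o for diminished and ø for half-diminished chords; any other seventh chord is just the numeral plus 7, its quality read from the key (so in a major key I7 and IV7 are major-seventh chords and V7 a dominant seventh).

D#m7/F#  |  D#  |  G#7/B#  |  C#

ii65 - V/V - V65 - I

D#m7/F# has root D#, degree 2 in C# major, so ii65.
D#: a major triad on D#, the applied dominant of V → V/V.
G#7/B#: dominant seventh chord on G# = scale degree 5 → V65.
C# has root C#, degree 1 in C# major, so I.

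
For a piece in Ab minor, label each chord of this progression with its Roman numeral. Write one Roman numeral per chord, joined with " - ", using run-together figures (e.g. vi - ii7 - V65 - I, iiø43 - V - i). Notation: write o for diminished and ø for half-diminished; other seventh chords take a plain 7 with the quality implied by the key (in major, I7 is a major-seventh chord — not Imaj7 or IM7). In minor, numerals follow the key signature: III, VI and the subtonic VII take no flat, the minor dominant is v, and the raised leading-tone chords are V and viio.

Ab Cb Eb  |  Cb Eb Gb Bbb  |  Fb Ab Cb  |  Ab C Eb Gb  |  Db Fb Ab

i - V7/VI - VI - V7/iv - iv

Ab-Cb-Eb: minor triad on Ab = scale degree 1 → i.
Cb-Eb-Gb-Bbb: chromatic; Cb is V of VI, so V7/VI.
Fb-Ab-Cb: major triad on Fb = scale degree 6 → VI.
Ab-C-Eb-Gb is the secondary dominant of iv (dominant seventh chord on Ab): V7/iv.
Db-Fb-Ab: root Db is the subdominant; minor triad there is iv.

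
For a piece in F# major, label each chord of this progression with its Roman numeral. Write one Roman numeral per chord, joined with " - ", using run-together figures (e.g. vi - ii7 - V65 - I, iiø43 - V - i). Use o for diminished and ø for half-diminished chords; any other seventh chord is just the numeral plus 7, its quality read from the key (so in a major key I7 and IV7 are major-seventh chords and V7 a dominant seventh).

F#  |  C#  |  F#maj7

I - V - I7

F#: root F# is the tonic; major triad there is I.
C# has root C#, degree 5 in F# major, so V.
F#maj7: root F# is the tonic; major seventh chord there is I7.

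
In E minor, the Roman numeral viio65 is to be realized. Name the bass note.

F#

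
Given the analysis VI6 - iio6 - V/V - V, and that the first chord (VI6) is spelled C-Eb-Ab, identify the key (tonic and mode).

VI6 is given as C-Eb-Ab — a major triad with root Ab.
If Ab is scale degree 6 and the mode makes that degree carry a major triad, the tonic is C and the mode is minor.

C minor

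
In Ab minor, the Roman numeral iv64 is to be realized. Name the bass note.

Ab

iv in Ab minor has root Db; the chord is Db-Fb-Ab.
The figure 64 means second inversion — the fifth is in the bass.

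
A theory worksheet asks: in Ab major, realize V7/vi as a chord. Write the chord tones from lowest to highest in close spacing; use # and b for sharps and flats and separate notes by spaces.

C E G Bb

The slash means an applied dominant: we want the dominant of vi. In Ab major, vi is F minor, and its dominant is built on C.
Building a dominant seventh chord on C gives C-E-G-Bb.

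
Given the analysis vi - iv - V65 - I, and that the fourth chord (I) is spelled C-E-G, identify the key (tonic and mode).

I is given as C-E-G — a major triad with root C.
If C is scale degree 1 and the mode makes that degree carry a major triad, the tonic is C and the mode is major.

C major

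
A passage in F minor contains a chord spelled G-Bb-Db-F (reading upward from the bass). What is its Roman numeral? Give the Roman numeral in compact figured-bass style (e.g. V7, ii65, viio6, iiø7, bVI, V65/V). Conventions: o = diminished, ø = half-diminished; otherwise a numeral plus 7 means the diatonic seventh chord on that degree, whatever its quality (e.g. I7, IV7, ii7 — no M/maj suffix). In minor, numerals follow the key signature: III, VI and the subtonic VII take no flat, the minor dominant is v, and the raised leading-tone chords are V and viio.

iiø7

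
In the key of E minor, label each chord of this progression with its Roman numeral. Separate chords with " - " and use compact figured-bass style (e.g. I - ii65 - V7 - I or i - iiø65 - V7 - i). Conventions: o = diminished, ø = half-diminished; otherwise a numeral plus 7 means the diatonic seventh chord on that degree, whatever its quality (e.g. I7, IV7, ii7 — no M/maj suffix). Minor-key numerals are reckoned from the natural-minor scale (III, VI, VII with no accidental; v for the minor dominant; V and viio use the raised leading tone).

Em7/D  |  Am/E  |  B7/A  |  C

i42 - iv64 - V42 - VI

Em7/D has root E, degree 1 in E minor, so i42.
Am/E has root A, degree 4 in E minor, so iv64.
B7/A: dominant seventh chord on B = scale degree 5 → V42.
C has root C, degree 6 in E minor, so VI.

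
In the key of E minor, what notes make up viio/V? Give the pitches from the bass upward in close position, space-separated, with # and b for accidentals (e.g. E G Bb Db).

A# C# E

The slash marks an applied leading-tone chord: viio of V. In E minor, V is B, so the leading tone to it is A#, a half step below.
Building a diminished triad on A# gives A#-C#-E.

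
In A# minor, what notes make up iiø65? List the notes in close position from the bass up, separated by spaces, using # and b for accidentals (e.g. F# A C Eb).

In A# minor, scale degree 2 is B#, and the diatonic chord built there is a half-diminished seventh chord.
That chord is spelled B#-D#-F#-A#.
The figured bass 65 indicates first inversion, placing the third (D#) in the bass: D#-F#-A#-B#.

D# F# A# B#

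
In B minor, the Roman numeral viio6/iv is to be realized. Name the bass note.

F#

The applied chord viio6/iv is rooted on D#: D#-F#-A.
The figure 6 means first inversion — the third is in the bass.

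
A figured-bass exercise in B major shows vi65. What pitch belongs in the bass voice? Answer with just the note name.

B

vi in B major has root G#; the chord is G#-B-D#-F#.
The figure 65 means first inversion — the third is in the bass.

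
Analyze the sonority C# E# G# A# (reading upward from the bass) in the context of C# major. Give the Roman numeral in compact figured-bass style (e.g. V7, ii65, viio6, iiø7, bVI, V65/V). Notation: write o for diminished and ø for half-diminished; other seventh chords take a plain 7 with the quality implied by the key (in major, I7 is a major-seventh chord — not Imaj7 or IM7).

vi65

The pitches A#-C#-E#-G# form a minor seventh chord rooted on A#.
In C# major, A# is the submediant; the diatonic minor seventh chord there is vi7.
With C# in the bass the chord is in first inversion, so the figured bass is 65.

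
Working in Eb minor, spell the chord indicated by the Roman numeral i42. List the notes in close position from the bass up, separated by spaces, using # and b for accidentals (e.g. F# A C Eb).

Db Eb Gb Bb

The numeral's case and figure indicate a minor seventh chord. In Eb minor its root, the first degree, is Eb.
That chord is spelled Eb-Gb-Bb-Db.
With the 42 figure the chord is in third inversion; from the bass Db upward in close position it reads Db-Eb-Gb-Bb.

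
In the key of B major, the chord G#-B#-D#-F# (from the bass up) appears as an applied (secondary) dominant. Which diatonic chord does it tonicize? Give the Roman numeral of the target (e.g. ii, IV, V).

The chord is a dominant seventh chord on G#.
A dominant resolves down a perfect fifth: G# → C#. In B major, C# is scale degree 2, i.e. ii.

ii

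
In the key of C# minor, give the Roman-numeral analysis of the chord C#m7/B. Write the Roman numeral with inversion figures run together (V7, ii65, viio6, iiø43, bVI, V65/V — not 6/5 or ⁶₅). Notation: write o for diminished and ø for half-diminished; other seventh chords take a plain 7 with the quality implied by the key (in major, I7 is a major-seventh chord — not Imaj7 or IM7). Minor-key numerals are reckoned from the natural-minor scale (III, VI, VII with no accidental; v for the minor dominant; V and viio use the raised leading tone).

The pitches C#-E-G#-B form a minor seventh chord rooted on C#.
C# is scale degree 1 in C# minor, and a minor seventh chord on that degree is written i7.
With B in the bass the chord is in third inversion, so the figured bass is 42.

i42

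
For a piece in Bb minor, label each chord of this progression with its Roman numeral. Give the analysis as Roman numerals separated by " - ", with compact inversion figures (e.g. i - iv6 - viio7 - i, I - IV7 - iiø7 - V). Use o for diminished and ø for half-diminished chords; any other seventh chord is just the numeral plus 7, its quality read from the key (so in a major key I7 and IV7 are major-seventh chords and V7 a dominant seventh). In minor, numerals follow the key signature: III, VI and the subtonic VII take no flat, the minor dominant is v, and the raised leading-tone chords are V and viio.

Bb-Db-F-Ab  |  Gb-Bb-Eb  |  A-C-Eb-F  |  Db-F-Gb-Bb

Bb-Db-F-Ab: minor seventh chord on Bb = scale degree 1 → i7.
Gb-Bb-Eb: minor triad on Eb = scale degree 4 → iv6.
A-C-Eb-F: dominant seventh chord on F = scale degree 5 → V65.
Db-F-Gb-Bb: root Gb is the submediant; major seventh chord there is VI43.

i7 - iv6 - V65 - VI43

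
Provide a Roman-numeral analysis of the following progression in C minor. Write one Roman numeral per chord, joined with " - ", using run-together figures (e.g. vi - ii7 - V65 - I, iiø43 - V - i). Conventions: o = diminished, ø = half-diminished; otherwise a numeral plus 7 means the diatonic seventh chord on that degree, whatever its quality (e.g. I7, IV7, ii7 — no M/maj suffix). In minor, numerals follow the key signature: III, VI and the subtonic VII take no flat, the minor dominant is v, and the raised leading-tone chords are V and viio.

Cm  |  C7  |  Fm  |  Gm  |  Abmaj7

Cm: root C is the tonic; minor triad there is i.
C7: a dominant seventh chord on C, the applied dominant of iv → V7/iv.
Fm: root F is the subdominant; minor triad there is iv.
Gm: root G is the dominant; minor triad there is v.
Abmaj7: root Ab is the submediant; major seventh chord there is VI7.

i - V7/iv - iv - v - VI7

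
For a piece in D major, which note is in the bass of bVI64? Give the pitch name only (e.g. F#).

F

bVI in D major has root Bb; the chord is Bb-D-F.
The figure 64 means second inversion — the fifth is in the bass.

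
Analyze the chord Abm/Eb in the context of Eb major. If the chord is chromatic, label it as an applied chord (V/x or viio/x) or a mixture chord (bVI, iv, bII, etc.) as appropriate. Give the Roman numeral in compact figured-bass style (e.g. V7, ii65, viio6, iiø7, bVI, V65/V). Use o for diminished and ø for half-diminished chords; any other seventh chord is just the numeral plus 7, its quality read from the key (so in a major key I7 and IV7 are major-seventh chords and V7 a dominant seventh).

The pitches Ab-Cb-Eb form a minor triad rooted on Ab.
Ab is the fourth degree of Eb major. This is the minor subdominant, borrowed from the parallel minor.
With Eb in the bass the chord is in second inversion, so the figured bass is 64.

iv64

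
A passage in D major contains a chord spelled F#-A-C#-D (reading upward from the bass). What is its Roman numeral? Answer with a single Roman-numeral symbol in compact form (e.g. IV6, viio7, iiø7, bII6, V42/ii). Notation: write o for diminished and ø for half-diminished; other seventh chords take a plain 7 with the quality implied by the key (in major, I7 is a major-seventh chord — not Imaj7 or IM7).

I65

The pitches D-F#-A-C# form a major seventh chord rooted on D.
In D major, D is the tonic; the diatonic major seventh chord there is I7.
With F# in the bass the chord is in first inversion, so the figured bass is 65.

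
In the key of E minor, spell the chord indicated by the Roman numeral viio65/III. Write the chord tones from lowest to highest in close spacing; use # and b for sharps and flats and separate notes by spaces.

A C Eb F#

The slash marks an applied leading-tone chord: viio of III. In E minor, III is G, so the leading tone to it is F#, a half step below.
Building a fully diminished seventh chord on F# gives F#-A-C-Eb.
With the 65 figure the chord is in first inversion; from the bass A upward in close position it reads A-C-Eb-F#.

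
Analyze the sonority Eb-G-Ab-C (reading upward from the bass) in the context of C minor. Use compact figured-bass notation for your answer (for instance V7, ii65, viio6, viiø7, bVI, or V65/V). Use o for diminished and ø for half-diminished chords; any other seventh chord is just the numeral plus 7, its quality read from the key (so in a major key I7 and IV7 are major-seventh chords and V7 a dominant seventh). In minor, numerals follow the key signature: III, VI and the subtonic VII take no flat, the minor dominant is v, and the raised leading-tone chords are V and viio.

VI43

Stacked in thirds the chord is Ab-C-Eb-G: a major seventh chord on Ab.
In C minor, Ab is the submediant; the diatonic major seventh chord there is VI7.
With Eb in the bass the chord is in second inversion, so the figured bass is 43.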